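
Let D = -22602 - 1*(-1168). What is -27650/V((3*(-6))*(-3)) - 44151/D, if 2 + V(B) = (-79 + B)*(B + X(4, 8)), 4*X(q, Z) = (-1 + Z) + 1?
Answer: 327274901/15025234 ≈ 21.782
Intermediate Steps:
D = -21434 (D = -22602 + 1168 = -21434)
X(q, Z) = Z/4 (X(q, Z) = ((-1 + Z) + 1)/4 = Z/4)
V(B) = -2 + (-79 + B)*(2 + B) (V(B) = -2 + (-79 + B)*(B + (¼)*8) = -2 + (-79 + B)*(B + 2) = -2 + (-79 + B)*(2 + B))
-27650/V((3*(-6))*(-3)) - 44151/D = -27650/(-160 + ((3*(-6))*(-3))² - 77*3*(-6)*(-3)) - 44151/(-21434) = -27650/(-160 + (-18*(-3))² - (-1386)*(-3)) - 44151*(-1/21434) = -27650/(-160 + 54² - 77*54) + 44151/21434 = -27650/(-160 + 2916 - 4158) + 44151/21434 = -27650/(-1402) + 44151/21434 = -27650*(-1/1402) + 44151/21434 = 13825/701 + 44151/21434 = 327274901/15025234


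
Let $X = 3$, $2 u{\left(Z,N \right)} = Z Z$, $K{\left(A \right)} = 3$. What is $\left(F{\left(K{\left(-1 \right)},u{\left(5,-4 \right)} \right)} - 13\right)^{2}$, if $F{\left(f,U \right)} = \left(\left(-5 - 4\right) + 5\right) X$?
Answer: $625$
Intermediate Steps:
$u{\left(Z,N \right)} = \frac{Z^{2}}{2}$ ($u{\left(Z,N \right)} = \frac{Z Z}{2} = \frac{Z^{2}}{2}$)
$F{\left(f,U \right)} = -12$ ($F{\left(f,U \right)} = \left(\left(-5 - 4\right) + 5\right) 3 = \left(-9 + 5\right) 3 = \left(-4\right) 3 = -12$)
$\left(F{\left(K{\left(-1 \right)},u{\left(5,-4 \right)} \right)} - 13\right)^{2} = \left(-12 - 13\right)^{2} = \left(-25\right)^{2} = 625$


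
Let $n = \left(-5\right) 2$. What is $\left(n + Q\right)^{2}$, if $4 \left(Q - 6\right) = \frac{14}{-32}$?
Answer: $\frac{69169}{4096} \approx 16.887$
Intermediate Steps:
$Q = \frac{377}{64}$ ($Q = 6 + \frac{14 \frac{1}{-32}}{4} = 6 + \frac{14 \left(- \frac{1}{32}\right)}{4} = 6 + \frac{1}{4} \left(- \frac{7}{16}\right) = 6 - \frac{7}{64} = \frac{377}{64} \approx 5.8906$)
$n = -10$
$\left(n + Q\right)^{2} = \left(-10 + \frac{377}{64}\right)^{2} = \left(- \frac{263}{64}\right)^{2} = \frac{69169}{4096}$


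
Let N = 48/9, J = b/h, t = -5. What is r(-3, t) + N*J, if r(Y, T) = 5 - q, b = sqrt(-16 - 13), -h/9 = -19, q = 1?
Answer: 4 + 16*I*sqrt(29)/513 ≈ 4.0 + 0.16796*I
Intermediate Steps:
h = 171 (h = -9*(-19) = 171)
b = I*sqrt(29) (b = sqrt(-29) = I*sqrt(29) ≈ 5.3852*I)
r(Y, T) = 4 (r(Y, T) = 5 - 1*1 = 5 - 1 = 4)
J = I*sqrt(29)/171 (J = (I*sqrt(29))/171 = (I*sqrt(29))*(1/171) = I*sqrt(29)/171 ≈ 0.031492*I)
N = 16/3 (N = 48*(1/9) = 16/3 ≈ 5.3333)
r(-3, t) + N*J = 4 + 16*(I*sqrt(29)/171)/3 = 4 + 16*I*sqrt(29)/513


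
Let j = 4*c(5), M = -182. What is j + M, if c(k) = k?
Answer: -162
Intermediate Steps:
j = 20 (j = 4*5 = 20)
j + M = 20 - 182 = -162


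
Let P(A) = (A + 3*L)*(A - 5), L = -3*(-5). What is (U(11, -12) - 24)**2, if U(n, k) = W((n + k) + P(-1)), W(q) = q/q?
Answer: 529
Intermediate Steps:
L = 15
P(A) = (-5 + A)*(45 + A) (P(A) = (A + 3*15)*(A - 5) = (A + 45)*(-5 + A) = (45 + A)*(-5 + A) = (-5 + A)*(45 + A))
W(q) = 1
U(n, k) = 1
(U(11, -12) - 24)**2 = (1 - 24)**2 = (-23)**2 = 529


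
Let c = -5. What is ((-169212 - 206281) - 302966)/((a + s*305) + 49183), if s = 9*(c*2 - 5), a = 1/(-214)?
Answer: -48396742/571237 ≈ -84.723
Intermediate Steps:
a = -1/214 ≈ -0.0046729
s = -135 (s = 9*(-5*2 - 5) = 9*(-10 - 5) = 9*(-15) = -135)
((-169212 - 206281) - 302966)/((a + s*305) + 49183) = ((-169212 - 206281) - 302966)/((-1/214 - 135*305) + 49183) = (-375493 - 302966)/((-1/214 - 41175) + 49183) = -678459/(-8811451/214 + 49183) = -678459/1713711/214 = -678459*214/1713711 = -48396742/571237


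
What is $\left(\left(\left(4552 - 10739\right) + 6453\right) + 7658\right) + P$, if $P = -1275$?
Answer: $6649$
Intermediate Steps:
$\left(\left(\left(4552 - 10739\right) + 6453\right) + 7658\right) + P = \left(\left(\left(4552 - 10739\right) + 6453\right) + 7658\right) - 1275 = \left(\left(-6187 + 6453\right) + 7658\right) - 1275 = \left(266 + 7658\right) - 1275 = 7924 - 1275 = 6649$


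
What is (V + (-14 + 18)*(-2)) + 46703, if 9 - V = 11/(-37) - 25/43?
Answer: 74307462/1591 ≈ 46705.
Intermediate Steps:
V = 15717/1591 (V = 9 - (11/(-37) - 25/43) = 9 - (11*(-1/37) - 25*1/43) = 9 - (-11/37 - 25/43) = 9 - 1*(-1398/1591) = 9 + 1398/1591 = 15717/1591 ≈ 9.8787)
(V + (-14 + 18)*(-2)) + 46703 = (15717/1591 + (-14 + 18)*(-2)) + 46703 = (15717/1591 + 4*(-2)) + 46703 = (15717/1591 - 8) + 46703 = 2989/1591 + 46703 = 74307462/1591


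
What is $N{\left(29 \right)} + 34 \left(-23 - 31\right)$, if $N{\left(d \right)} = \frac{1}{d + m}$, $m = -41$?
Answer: $- \frac{22033}{12} \approx -1836.1$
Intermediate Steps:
$N{\left(d \right)} = \frac{1}{-41 + d}$ ($N{\left(d \right)} = \frac{1}{d - 41} = \frac{1}{-41 + d}$)
$N{\left(29 \right)} + 34 \left(-23 - 31\right) = \frac{1}{-41 + 29} + 34 \left(-23 - 31\right) = \frac{1}{-12} + 34 \left(-54\right) = - \frac{1}{12} - 1836 = - \frac{22033}{12}$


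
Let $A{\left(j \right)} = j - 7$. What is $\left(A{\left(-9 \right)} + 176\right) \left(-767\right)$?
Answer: $-122720$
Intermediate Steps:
$A{\left(j \right)} = -7 + j$
$\left(A{\left(-9 \right)} + 176\right) \left(-767\right) = \left(\left(-7 - 9\right) + 176\right) \left(-767\right) = \left(-16 + 176\right) \left(-767\right) = 160 \left(-767\right) = -122720$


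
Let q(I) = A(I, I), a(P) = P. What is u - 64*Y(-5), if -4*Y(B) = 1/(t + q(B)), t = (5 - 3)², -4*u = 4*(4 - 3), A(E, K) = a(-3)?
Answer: 15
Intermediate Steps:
A(E, K) = -3
q(I) = -3
u = -1 (u = -(4 - 3) = -1 ≈ -1.0000)
t = 4 (t = 2² = 4)
Y(B) = -¼ (Y(B) = -1/(4*(4 - 3)) = -¼/1 = -¼*1 = -¼)
u - 64*Y(-5) = -1 - 64*(-¼) = -1 + 16 = 15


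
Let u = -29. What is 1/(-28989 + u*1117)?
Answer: -1/61382 ≈ -1.6291e-5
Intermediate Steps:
1/(-28989 + u*1117) = 1/(-28989 - 29*1117) = 1/(-28989 - 32393) = 1/(-61382) = -1/61382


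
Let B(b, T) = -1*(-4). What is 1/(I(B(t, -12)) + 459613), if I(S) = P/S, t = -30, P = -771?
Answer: 4/1837681 ≈ 2.1767e-6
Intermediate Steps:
B(b, T) = 4
I(S) = -771/S
1/(I(B(t, -12)) + 459613) = 1/(-771/4 + 459613) = 1/(1837681/4) = 4/1837681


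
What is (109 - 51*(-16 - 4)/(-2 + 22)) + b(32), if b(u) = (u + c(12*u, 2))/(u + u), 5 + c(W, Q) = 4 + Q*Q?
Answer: 10275/64 ≈ 160.55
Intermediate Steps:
c(W, Q) = -1 + Q² (c(W, Q) = -5 + (4 + Q*Q) = -5 + (4 + Q²) = -1 + Q²)
b(u) = (3 + u)/(2*u) (b(u) = (u + (-1 + 2²))/(u + u) = (u + (-1 + 4))/((2*u)) = (u + 3)*(1/(2*u)) = (3 + u)*(1/(2*u)) = (3 + u)/(2*u))
(109 - 51*(-16 - 4)/(-2 + 22)) + b(32) = (109 - 51*(-16 - 4)/(-2 + 22)) + (½)*(3 + 32)/32 = (109 - (-1020)/20) + (½)*(1/32)*35 = (109 - (-1020)/20) + 35/64 = (109 - 51*(-1)) + 35/64 = (109 + 51) + 35/64 = 160 + 35/64 = 10275/64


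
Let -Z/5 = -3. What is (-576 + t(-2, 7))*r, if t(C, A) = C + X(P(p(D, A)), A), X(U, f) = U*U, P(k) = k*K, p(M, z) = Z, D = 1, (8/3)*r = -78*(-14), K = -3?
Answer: 1185093/2 ≈ 5.9255e+5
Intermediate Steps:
r = 819/2 (r = 3*(-78*(-14))/8 = (3/8)*1092 = 819/2 ≈ 409.50)
Z = 15 (Z = -5*(-3) = 15)
p(M, z) = 15
P(k) = -3*k (P(k) = k*(-3) = -3*k)
X(U, f) = U**2
t(C, A) = 2025 + C (t(C, A) = C + (-3*15)**2 = C + (-45)**2 = C + 2025 = 2025 + C)
(-576 + t(-2, 7))*r = (-576 + (2025 - 2))*(819/2) = (-576 + 2023)*(819/2) = 1447*(819/2) = 1185093/2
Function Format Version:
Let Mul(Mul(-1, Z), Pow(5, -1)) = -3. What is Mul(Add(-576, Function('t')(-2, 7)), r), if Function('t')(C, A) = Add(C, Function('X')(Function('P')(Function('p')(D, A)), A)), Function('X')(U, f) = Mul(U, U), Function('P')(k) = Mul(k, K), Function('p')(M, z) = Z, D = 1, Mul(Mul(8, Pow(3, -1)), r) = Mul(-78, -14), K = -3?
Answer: Rational(1185093, 2) ≈ 5.9255e+5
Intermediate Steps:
r = Rational(819, 2) (r = Mul(Rational(3, 8), Mul(-78, -14)) = Mul(Rational(3, 8), 1092) = Rational(819, 2) ≈ 409.50)
Z = 15 (Z = Mul(-5, -3) = 15)
Function('p')(M, z) = 15
Function('P')(k) = Mul(-3, k) (Function('P')(k) = Mul(k, -3) = Mul(-3, k))
Function('X')(U, f) = Pow(U, 2)
Function('t')(C, A) = Add(2025, C) (Function('t')(C, A) = Add(C, Pow(Mul(-3, 15), 2)) = Add(C, Pow(-45, 2)) = Add(C, 2025) = Add(2025, C))
Mul(Add(-576, Function('t')(-2, 7)), r) = Mul(Add(-576, Add(2025, -2)), Rational(819, 2)) = Mul(Add(-576, 2023), Rational(819, 2)) = Mul(1447, Rational(819, 2)) = Rational(1185093, 2)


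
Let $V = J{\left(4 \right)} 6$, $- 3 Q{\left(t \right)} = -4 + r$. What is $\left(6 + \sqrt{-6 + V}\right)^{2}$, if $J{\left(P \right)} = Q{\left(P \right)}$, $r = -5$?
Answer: $48 + 24 \sqrt{3} \approx 89.569$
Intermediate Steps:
$Q{\left(t \right)} = 3$ ($Q{\left(t \right)} = - \frac{-4 - 5}{3} = \left(- \frac{1}{3}\right) \left(-9\right) = 3$)
$J{\left(P \right)} = 3$
$V = 18$ ($V = 3 \cdot 6 = 18$)
$\left(6 + \sqrt{-6 + V}\right)^{2} = \left(6 + \sqrt{-6 + 18}\right)^{2} = \left(6 + \sqrt{12}\right)^{2} = \left(6 + 2 \sqrt{3}\right)^{2}$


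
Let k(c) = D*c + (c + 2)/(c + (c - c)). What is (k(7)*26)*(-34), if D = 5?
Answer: -224536/7 ≈ -32077.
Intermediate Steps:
k(c) = 5*c + (2 + c)/c (k(c) = 5*c + (c + 2)/(c + (c - c)) = 5*c + (2 + c)/(c + 0) = 5*c + (2 + c)/c)
(k(7)*26)*(-34) = ((1 + 2/7 + 5*7)*26)*(-34) = ((1 + 2*(⅐) + 35)*26)*(-34) = ((1 + 2/7 + 35)*26)*(-34) = ((254/7)*26)*(-34) = (6604/7)*(-34) = -224536/7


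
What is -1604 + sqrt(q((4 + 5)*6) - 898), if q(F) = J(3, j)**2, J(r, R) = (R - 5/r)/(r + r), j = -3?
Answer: -1604 + I*sqrt(72689)/9 ≈ -1604.0 + 29.957*I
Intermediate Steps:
J(r, R) = (R - 5/r)/(2*r) (J(r, R) = (R - 5/r)/((2*r)) = (R - 5/r)*(1/(2*r)) = (R - 5/r)/(2*r))
q(F) = 49/81 (q(F) = ((1/2)*(-5 - 3*3)/3**2)**2 = ((1/2)*(1/9)*(-5 - 9))**2 = ((1/2)*(1/9)*(-14))**2 = (-7/9)**2 = 49/81)
-1604 + sqrt(q((4 + 5)*6) - 898) = -1604 + sqrt(49/81 - 898) = -1604 + sqrt(-72689/81) = -1604 + I*sqrt(72689)/9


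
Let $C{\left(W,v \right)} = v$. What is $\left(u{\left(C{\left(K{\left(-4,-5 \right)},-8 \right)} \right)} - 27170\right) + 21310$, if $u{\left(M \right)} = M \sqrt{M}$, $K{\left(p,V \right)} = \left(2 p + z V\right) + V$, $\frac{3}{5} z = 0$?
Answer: $-5860 - 16 i \sqrt{2} \approx -5860.0 - 22.627 i$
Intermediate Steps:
$z = 0$ ($z = \frac{5}{3} \cdot 0 = 0$)
$K{\left(p,V \right)} = V + 2 p$ ($K{\left(p,V \right)} = \left(2 p + 0 V\right) + V = \left(2 p + 0\right) + V = 2 p + V = V + 2 p$)
$u{\left(M \right)} = M^{\frac{3}{2}}$
$\left(u{\left(C{\left(K{\left(-4,-5 \right)},-8 \right)} \right)} - 27170\right) + 21310 = \left(\left(-8\right)^{\frac{3}{2}} - 27170\right) + 21310 = \left(- 16 i \sqrt{2} - 27170\right) + 21310 = \left(-27170 - 16 i \sqrt{2}\right) + 21310 = -5860 - 16 i \sqrt{2}$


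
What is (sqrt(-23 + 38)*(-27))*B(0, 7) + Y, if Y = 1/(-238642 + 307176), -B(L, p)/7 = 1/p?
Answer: 1/68534 + 27*sqrt(15) ≈ 104.57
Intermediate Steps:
B(L, p) = -7/p
Y = 1/68534 ≈ 1.4591e-5
(sqrt(-23 + 38)*(-27))*B(0, 7) + Y = (sqrt(-23 + 38)*(-27))*(-7/7) + 1/68534 = (sqrt(15)*(-27))*(-7*1/7) + 1/68534 = -27*sqrt(15)*(-1) + 1/68534 = 27*sqrt(15) + 1/68534 = 1/68534 + 27*sqrt(15)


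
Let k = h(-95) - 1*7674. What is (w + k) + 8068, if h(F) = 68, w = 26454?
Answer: 26916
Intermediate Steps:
k = -7606 (k = 68 - 1*7674 = 68 - 7674 = -7606)
(w + k) + 8068 = (26454 - 7606) + 8068 = 18848 + 8068 = 26916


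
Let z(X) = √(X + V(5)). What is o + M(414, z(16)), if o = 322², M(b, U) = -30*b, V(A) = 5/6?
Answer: 91264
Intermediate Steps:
V(A) = ⅚ (V(A) = 5*(⅙) = ⅚)
z(X) = √(⅚ + X) (z(X) = √(X + ⅚) = √(⅚ + X))
o = 103684
o + M(414, z(16)) = 103684 - 30*414 = 103684 - 12420 = 91264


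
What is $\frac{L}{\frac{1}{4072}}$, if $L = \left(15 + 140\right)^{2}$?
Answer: $97829800$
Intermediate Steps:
$L = 24025$ ($L = 155^{2} = 24025$)
$\frac{L}{\frac{1}{4072}} = \frac{24025}{\frac{1}{4072}} = 24025 \frac{1}{\frac{1}{4072}} = 24025 \cdot 4072 = 97829800$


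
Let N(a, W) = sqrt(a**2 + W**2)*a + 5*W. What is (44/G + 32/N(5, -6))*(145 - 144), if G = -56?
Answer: 1313/1750 + 32*sqrt(61)/125 ≈ 2.7497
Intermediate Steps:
N(a, W) = 5*W + a*sqrt(W**2 + a**2) (N(a, W) = sqrt(W**2 + a**2)*a + 5*W = a*sqrt(W**2 + a**2) + 5*W = 5*W + a*sqrt(W**2 + a**2))
(44/G + 32/N(5, -6))*(145 - 144) = (44/(-56) + 32/(5*(-6) + 5*sqrt((-6)**2 + 5**2)))*(145 - 144) = (44*(-1/56) + 32/(-30 + 5*sqrt(36 + 25)))*1 = (-11/14 + 32/(-30 + 5*sqrt(61)))*1 = -11/14 + 32/(-30 + 5*sqrt(61))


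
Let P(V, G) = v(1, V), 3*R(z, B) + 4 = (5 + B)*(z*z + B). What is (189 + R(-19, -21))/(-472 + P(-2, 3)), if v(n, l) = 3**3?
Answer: 4877/1335 ≈ 3.6532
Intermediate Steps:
v(n, l) = 27
R(z, B) = -4/3 + (5 + B)*(B + z**2)/3 (R(z, B) = -4/3 + ((5 + B)*(z*z + B))/3 = -4/3 + ((5 + B)*(z**2 + B))/3 = -4/3 + ((5 + B)*(B + z**2))/3 = -4/3 + (5 + B)*(B + z**2)/3)
P(V, G) = 27
(189 + R(-19, -21))/(-472 + P(-2, 3)) = (189 + (-4/3 + (1/3)*(-21)**2 + (5/3)*(-21) + (5/3)*(-19)**2 + (1/3)*(-21)*(-19)**2))/(-472 + 27) = (189 + (-4/3 + (1/3)*441 - 35 + (5/3)*361 + (1/3)*(-21)*361))/(-445) = (189 + (-4/3 + 147 - 35 + 1805/3 - 2527))*(-1/445) = (189 - 5444/3)*(-1/445) = -4877/3*(-1/445) = 4877/1335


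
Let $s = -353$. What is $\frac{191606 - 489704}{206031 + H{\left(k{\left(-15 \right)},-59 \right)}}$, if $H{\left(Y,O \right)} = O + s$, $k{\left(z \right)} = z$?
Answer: $- \frac{298098}{205619} \approx -1.4498$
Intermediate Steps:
$H{\left(Y,O \right)} = -353 + O$ ($H{\left(Y,O \right)} = O - 353 = -353 + O$)
$\frac{191606 - 489704}{206031 + H{\left(k{\left(-15 \right)},-59 \right)}} = \frac{191606 - 489704}{206031 - 412} = - \frac{298098}{206031 - 412} = - \frac{298098}{205619}$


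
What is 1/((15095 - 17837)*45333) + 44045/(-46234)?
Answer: -1368732367276/1436757219531 ≈ -0.95265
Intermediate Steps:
1/((15095 - 17837)*45333) + 44045/(-46234) = (1/45333)/(-2742) + 44045*(-1/46234) = -1/2742*1/45333 - 44045/46234 = -1/124303086 - 44045/46234 = -1368732367276/1436757219531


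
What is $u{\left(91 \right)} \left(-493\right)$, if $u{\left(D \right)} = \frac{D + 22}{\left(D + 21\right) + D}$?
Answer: $- \frac{1921}{7} \approx -274.43$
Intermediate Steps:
$u{\left(D \right)} = \frac{22 + D}{21 + 2 D}$ ($u{\left(D \right)} = \frac{22 + D}{\left(21 + D\right) + D} = \frac{22 + D}{21 + 2 D}$)
$u{\left(91 \right)} \left(-493\right) = \frac{22 + 91}{21 + 2 \cdot 91} \left(-493\right) = \frac{1}{21 + 182} \cdot 113 \left(-493\right) = \frac{1}{203} \cdot 113 \left(-493\right) = \frac{113}{203} \left(-493\right) = - \frac{1921}{7}$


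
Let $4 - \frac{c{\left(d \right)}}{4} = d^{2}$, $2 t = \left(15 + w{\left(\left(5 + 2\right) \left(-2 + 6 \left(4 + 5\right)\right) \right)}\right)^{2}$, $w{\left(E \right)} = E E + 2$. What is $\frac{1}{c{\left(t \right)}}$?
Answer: $- \frac{1}{308342894428201938545} \approx -3.2431 \cdot 10^{-21}$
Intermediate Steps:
$w{\left(E \right)} = 2 + E^{2}$ ($w{\left(E \right)} = E^{2} + 2 = 2 + E^{2}$)
$t = \frac{17559695169}{2}$ ($t = \frac{\left(15 + \left(2 + \left(\left(5 + 2\right) \left(-2 + 6 \left(4 + 5\right)\right)\right)^{2}\right)\right)^{2}}{2} = \frac{\left(15 + \left(2 + \left(7 \left(-2 + 6 \cdot 9\right)\right)^{2}\right)\right)^{2}}{2} = \frac{\left(15 + \left(2 + \left(7 \left(-2 + 54\right)\right)^{2}\right)\right)^{2}}{2} = \frac{\left(15 + \left(2 + \left(7 \cdot 52\right)^{2}\right)\right)^{2}}{2} = \frac{\left(15 + \left(2 + 364^{2}\right)\right)^{2}}{2} = \frac{\left(15 + \left(2 + 132496\right)\right)^{2}}{2} = \frac{\left(15 + 132498\right)^{2}}{2} = \frac{132513^{2}}{2} = \frac{1}{2} \cdot 17559695169 = \frac{17559695169}{2} \approx 8.7798 \cdot 10^{9}$)
$c{\left(d \right)} = 16 - 4 d^{2}$
$\frac{1}{c{\left(t \right)}} = \frac{1}{16 - 4 \left(\frac{17559695169}{2}\right)^{2}} = \frac{1}{16 - 308342894428201938561} = \frac{1}{-308342894428201938545} = - \frac{1}{308342894428201938545}$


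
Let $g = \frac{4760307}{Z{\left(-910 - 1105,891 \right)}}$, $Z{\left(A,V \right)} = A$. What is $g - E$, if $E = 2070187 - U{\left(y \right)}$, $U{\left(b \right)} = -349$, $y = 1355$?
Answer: $- \frac{4176890347}{2015} \approx -2.0729 \cdot 10^{6}$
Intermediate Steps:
$g = - \frac{4760307}{2015}$ ($g = \frac{4760307}{-910 - 1105} = \frac{4760307}{-2015} = 4760307 \left(- \frac{1}{2015}\right) = - \frac{4760307}{2015} \approx -2362.4$)
$E = 2070536$ ($E = 2070187 - -349 = 2070187 + 349 = 2070536$)
$g - E = - \frac{4760307}{2015} - 2070536 = - \frac{4176890347}{2015}$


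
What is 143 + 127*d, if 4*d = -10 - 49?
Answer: -6921/4 ≈ -1730.3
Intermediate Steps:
d = -59/4 (d = (-10 - 49)/4 = (1/4)*(-59) = -59/4 ≈ -14.750)
143 + 127*d = 143 + 127*(-59/4) = 143 - 7493/4 = -6921/4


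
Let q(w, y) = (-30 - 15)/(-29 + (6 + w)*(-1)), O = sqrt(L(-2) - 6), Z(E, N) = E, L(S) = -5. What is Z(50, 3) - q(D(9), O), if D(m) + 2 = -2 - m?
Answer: 1055/22 ≈ 47.955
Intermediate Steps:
D(m) = -4 - m (D(m) = -2 + (-2 - m) = -4 - m)
O = I*sqrt(11) (O = sqrt(-5 - 6) = sqrt(-11) = I*sqrt(11) ≈ 3.3166*I)
q(w, y) = -45/(-35 - w) (q(w, y) = -45/(-29 + (-6 - w)) = -45/(-35 - w))
Z(50, 3) - q(D(9), O) = 50 - 45/(35 + (-4 - 1*9)) = 50 - 45/(35 + (-4 - 9)) = 50 - 45/(35 - 13) = 50 - 45/22 = 1055/22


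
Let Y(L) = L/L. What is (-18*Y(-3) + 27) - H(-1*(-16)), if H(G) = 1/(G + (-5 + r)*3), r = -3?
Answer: 73/8 ≈ 9.1250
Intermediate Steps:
Y(L) = 1
H(G) = 1/(-24 + G) (H(G) = 1/(G + (-5 - 3)*3) = 1/(G - 8*3) = 1/(G - 24) = 1/(-24 + G))
(-18*Y(-3) + 27) - H(-1*(-16)) = (-18*1 + 27) - 1/(-24 - 1*(-16)) = (-18 + 27) - 1/(-24 + 16) = 9 - 1/(-8) = 9 - 1*(-⅛) = 9 + ⅛ = 73/8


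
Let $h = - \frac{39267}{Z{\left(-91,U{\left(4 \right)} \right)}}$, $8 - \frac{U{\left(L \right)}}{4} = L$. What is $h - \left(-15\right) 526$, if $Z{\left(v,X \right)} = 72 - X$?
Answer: $\frac{402573}{56} \approx 7188.8$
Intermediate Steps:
$U{\left(L \right)} = 32 - 4 L$
$h = - \frac{39267}{56}$ ($h = - \frac{39267}{72 - \left(32 - 16\right)} = - \frac{39267}{72 - 16} = - \frac{39267}{56} \approx -701.2$)
$h - \left(-15\right) 526 = - \frac{39267}{56} - \left(-15\right) 526 = - \frac{39267}{56} - -7890 = - \frac{39267}{56} + 7890 = \frac{402573}{56}$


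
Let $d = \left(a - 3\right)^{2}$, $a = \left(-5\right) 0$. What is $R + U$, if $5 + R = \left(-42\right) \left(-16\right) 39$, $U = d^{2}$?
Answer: $26284$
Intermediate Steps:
$a = 0$
$d = 9$ ($d = \left(0 - 3\right)^{2} = \left(-3\right)^{2} = 9$)
$U = 81$ ($U = 9^{2} = 81$)
$R = 26203$ ($R = -5 + \left(-42\right) \left(-16\right) 39 = -5 + 672 \cdot 39 = -5 + 26208 = 26203$)
$R + U = 26203 + 81 = 26284$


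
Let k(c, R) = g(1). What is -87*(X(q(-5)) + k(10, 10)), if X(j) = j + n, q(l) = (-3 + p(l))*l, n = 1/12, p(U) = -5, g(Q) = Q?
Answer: -14297/4 ≈ -3574.3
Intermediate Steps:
n = 1/12 ≈ 0.083333
k(c, R) = 1
q(l) = -8*l (q(l) = (-3 - 5)*l = -8*l)
X(j) = 1/12 + j (X(j) = j + 1/12 = 1/12 + j)
-87*(X(q(-5)) + k(10, 10)) = -87*((1/12 - 8*(-5)) + 1) = -87*((1/12 + 40) + 1) = -87*(481/12 + 1) = -87*493/12 = -14297/4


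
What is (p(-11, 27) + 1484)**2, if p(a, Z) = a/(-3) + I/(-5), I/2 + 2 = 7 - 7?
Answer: 498494929/225 ≈ 2.2155e+6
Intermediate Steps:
I = -4 (I = -4 + 2*(7 - 7) = -4 + 2*0 = -4 + 0 = -4)
p(a, Z) = 4/5 - a/3 (p(a, Z) = a/(-3) - 4/(-5) = a*(-1/3) - 4*(-1/5) = -a/3 + 4/5 = 4/5 - a/3)
(p(-11, 27) + 1484)**2 = ((4/5 - 1/3*(-11)) + 1484)**2 = ((4/5 + 11/3) + 1484)**2 = (67/15 + 1484)**2 = (22327/15)**2 = 498494929/225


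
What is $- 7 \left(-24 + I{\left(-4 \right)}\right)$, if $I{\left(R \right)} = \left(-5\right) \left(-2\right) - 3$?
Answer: $119$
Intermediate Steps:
$I{\left(R \right)} = 7$ ($I{\left(R \right)} = 10 - 3 = 7$)
$- 7 \left(-24 + I{\left(-4 \right)}\right) = - 7 \left(-24 + 7\right) = \left(-7\right) \left(-17\right) = 119$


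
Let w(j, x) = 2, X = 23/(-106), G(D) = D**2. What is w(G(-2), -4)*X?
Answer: -23/53 ≈ -0.43396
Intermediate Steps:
X = -23/106 (X = 23*(-1/106) = -23/106 ≈ -0.21698)
w(G(-2), -4)*X = 2*(-23/106) = -23/53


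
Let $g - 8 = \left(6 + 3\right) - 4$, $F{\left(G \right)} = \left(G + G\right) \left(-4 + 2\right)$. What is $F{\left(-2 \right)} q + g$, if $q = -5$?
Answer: $-27$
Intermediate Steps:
$F{\left(G \right)} = - 4 G$ ($F{\left(G \right)} = 2 G \left(-2\right) = - 4 G$)
$g = 13$ ($g = 8 + \left(\left(6 + 3\right) - 4\right) = 8 + \left(9 - 4\right) = 8 + 5 = 13$)
$F{\left(-2 \right)} q + g = \left(-4\right) \left(-2\right) \left(-5\right) + 13 = 8 \left(-5\right) + 13 = -40 + 13 = -27$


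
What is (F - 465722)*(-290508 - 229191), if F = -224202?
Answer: 358552812876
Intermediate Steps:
(F - 465722)*(-290508 - 229191) = (-224202 - 465722)*(-290508 - 229191) = -689924*(-519699) = 358552812876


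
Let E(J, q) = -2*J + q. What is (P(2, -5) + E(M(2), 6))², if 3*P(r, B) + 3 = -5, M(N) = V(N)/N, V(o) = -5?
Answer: 625/9 ≈ 69.444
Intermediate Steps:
M(N) = -5/N
P(r, B) = -8/3 (P(r, B) = -1 + (⅓)*(-5) = -1 - 5/3 = -8/3)
E(J, q) = q - 2*J
(P(2, -5) + E(M(2), 6))² = (-8/3 + (6 - (-10)/2))² = (-8/3 + (6 - 2*(-5/2)))² = (-8/3 + (6 + 5))² = (-8/3 + 11)² = (25/3)² = 625/9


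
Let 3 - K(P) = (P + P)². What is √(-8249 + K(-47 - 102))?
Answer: 5*I*√3882 ≈ 311.53*I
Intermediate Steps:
K(P) = 3 - 4*P² (K(P) = 3 - (P + P)² = 3 - (2*P)² = 3 - 4*P²)
√(-8249 + K(-47 - 102)) = √(-8249 + (3 - 4*(-47 - 102)²)) = √(-8249 + (3 - 4*(-149)²)) = √(-8249 + (3 - 4*22201)) = √(-8249 + (3 - 88804)) = √(-8249 - 88801) = √(-97050) = 5*I*√3882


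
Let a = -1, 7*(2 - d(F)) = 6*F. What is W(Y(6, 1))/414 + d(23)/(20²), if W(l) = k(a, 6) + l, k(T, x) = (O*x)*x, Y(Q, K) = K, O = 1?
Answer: 6533/144900 ≈ 0.045086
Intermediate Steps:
d(F) = 2 - 6*F/7
k(T, x) = x² (k(T, x) = (1*x)*x = x*x = x²)
W(l) = 36 + l (W(l) = 6² + l = 36 + l)
W(Y(6, 1))/414 + d(23)/(20²) = (36 + 1)/414 + (2 - 6/7*23)/(20²) = 37*(1/414) + (2 - 138/7)/400 = 37/414 - 124/7*1/400 = 37/414 - 31/700 = 6533/144900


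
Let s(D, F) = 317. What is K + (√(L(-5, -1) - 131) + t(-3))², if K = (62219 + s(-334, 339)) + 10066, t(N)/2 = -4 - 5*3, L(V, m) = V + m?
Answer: 73909 - 76*I*√137 ≈ 73909.0 - 889.56*I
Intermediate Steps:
t(N) = -38 (t(N) = 2*(-4 - 5*3) = 2*(-4 - 15) = 2*(-19) = -38)
K = 72602 (K = (62219 + 317) + 10066 = 62536 + 10066 = 72602)
K + (√(L(-5, -1) - 131) + t(-3))² = 72602 + (√((-5 - 1) - 131) - 38)² = 72602 + (√(-6 - 131) - 38)² = 72602 + (√(-137) - 38)² = 72602 + (I*√137 - 38)² = 72602 + (-38 + I*√137)²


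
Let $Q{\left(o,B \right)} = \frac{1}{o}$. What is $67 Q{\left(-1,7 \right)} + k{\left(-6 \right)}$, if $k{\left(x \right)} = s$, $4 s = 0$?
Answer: $-67$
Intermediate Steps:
$s = 0$ ($s = \frac{1}{4} \cdot 0 = 0$)
$k{\left(x \right)} = 0$
$67 Q{\left(-1,7 \right)} + k{\left(-6 \right)} = \frac{67}{-1} + 0 = 67 \left(-1\right) + 0 = -67 + 0 = -67$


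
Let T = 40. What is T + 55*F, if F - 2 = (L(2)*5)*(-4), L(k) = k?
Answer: -2050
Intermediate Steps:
F = -38 (F = 2 + (2*5)*(-4) = 2 + 10*(-4) = 2 - 40 = -38)
T + 55*F = 40 + 55*(-38) = 40 - 2090 = -2050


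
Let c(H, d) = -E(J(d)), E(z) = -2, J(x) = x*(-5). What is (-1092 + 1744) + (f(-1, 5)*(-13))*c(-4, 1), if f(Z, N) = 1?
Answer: 626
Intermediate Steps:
J(x) = -5*x
c(H, d) = 2 (c(H, d) = -1*(-2) = 2)
(-1092 + 1744) + (f(-1, 5)*(-13))*c(-4, 1) = (-1092 + 1744) + (1*(-13))*2 = 652 - 13*2 = 652 - 26 = 626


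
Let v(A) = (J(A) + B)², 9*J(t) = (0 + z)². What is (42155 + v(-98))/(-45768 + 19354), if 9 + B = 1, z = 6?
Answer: -42171/26414 ≈ -1.5965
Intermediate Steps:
B = -8 (B = -9 + 1 = -8)
J(t) = 4 (J(t) = (0 + 6)²/9 = (⅑)*6² = (⅑)*36 = 4)
v(A) = 16 (v(A) = (4 - 8)² = (-4)² = 16)
(42155 + v(-98))/(-45768 + 19354) = (42155 + 16)/(-45768 + 19354) = 42171/(-26414) = 42171*(-1/26414) = -42171/26414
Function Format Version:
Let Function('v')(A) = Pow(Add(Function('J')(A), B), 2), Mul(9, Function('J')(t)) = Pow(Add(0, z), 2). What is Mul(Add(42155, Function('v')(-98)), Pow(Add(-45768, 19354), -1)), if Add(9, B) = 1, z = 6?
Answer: Rational(-42171, 26414) ≈ -1.5965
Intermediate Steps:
B = -8 (B = Add(-9, 1) = -8)
Function('J')(t) = 4 (Function('J')(t) = Mul(Rational(1, 9), Pow(Add(0, 6), 2)) = Mul(Rational(1, 9), Pow(6, 2)) = Mul(Rational(1, 9), 36) = 4)
Function('v')(A) = 16 (Function('v')(A) = Pow(Add(4, -8), 2) = Pow(-4, 2) = 16)
Mul(Add(42155, Function('v')(-98)), Pow(Add(-45768, 19354), -1)) = Mul(Add(42155, 16), Pow(Add(-45768, 19354), -1)) = Mul(42171, Pow(-26414, -1)) = Mul(42171, Rational(-1, 26414)) = Rational(-42171, 26414)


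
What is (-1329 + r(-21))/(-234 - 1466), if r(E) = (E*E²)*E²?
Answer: 408543/170 ≈ 2403.2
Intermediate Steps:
r(E) = E⁵ (r(E) = E³*E² = E⁵)
(-1329 + r(-21))/(-234 - 1466) = (-1329 + (-21)⁵)/(-234 - 1466) = (-1329 - 4084101)/(-1700) = -4085430*(-1/1700) = 408543/170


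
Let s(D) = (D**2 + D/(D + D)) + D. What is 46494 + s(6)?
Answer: 93073/2 ≈ 46537.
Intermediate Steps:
s(D) = 1/2 + D + D**2 (s(D) = (D**2 + D/((2*D))) + D = (D**2 + (1/(2*D))*D) + D = (D**2 + 1/2) + D = (1/2 + D**2) + D = 1/2 + D + D**2)
46494 + s(6) = 46494 + (1/2 + 6 + 6**2) = 46494 + (1/2 + 6 + 36) = 46494 + 85/2 = 93073/2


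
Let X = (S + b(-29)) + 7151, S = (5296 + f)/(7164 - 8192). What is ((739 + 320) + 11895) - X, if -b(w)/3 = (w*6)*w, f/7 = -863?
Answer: 21526603/1028 ≈ 20940.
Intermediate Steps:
f = -6041 (f = 7*(-863) = -6041)
b(w) = -18*w**2 (b(w) = -3*w*6*w = -3*6*w*w = -18*w**2)
S = 745/1028 (S = (5296 - 6041)/(7164 - 8192) = -745/(-1028) = -745*(-1/1028) = 745/1028 ≈ 0.72471)
X = -8209891/1028 (X = (745/1028 - 18*(-29)**2) + 7151 = (745/1028 - 18*841) + 7151 = (745/1028 - 15138) + 7151 = -15561119/1028 + 7151 = -8209891/1028 ≈ -7986.3)
((739 + 320) + 11895) - X = ((739 + 320) + 11895) - 1*(-8209891/1028) = (1059 + 11895) + 8209891/1028 = 12954 + 8209891/1028 = 21526603/1028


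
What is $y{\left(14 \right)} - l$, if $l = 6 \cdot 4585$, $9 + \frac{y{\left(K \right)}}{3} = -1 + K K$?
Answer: $-26952$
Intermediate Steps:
$y{\left(K \right)} = -30 + 3 K^{2}$ ($y{\left(K \right)} = -27 + 3 \left(-1 + K K\right) = -27 + 3 \left(-1 + K^{2}\right) = -27 + \left(-3 + 3 K^{2}\right) = -30 + 3 K^{2}$)
$l = 27510$
$y{\left(14 \right)} - l = \left(-30 + 3 \cdot 14^{2}\right) - 27510 = \left(-30 + 3 \cdot 196\right) - 27510 = \left(-30 + 588\right) - 27510 = 558 - 27510 = -26952$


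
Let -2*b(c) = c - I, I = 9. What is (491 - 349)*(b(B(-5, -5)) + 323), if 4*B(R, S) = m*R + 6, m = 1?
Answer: 185949/4 ≈ 46487.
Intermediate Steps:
B(R, S) = 3/2 + R/4 (B(R, S) = (1*R + 6)/4 = (R + 6)/4 = (6 + R)/4 = 3/2 + R/4)
b(c) = 9/2 - c/2 (b(c) = -(c - 1*9)/2 = -(c - 9)/2 = -(-9 + c)/2 = 9/2 - c/2)
(491 - 349)*(b(B(-5, -5)) + 323) = (491 - 349)*((9/2 - (3/2 + (¼)*(-5))/2) + 323) = 142*((9/2 - (3/2 - 5/4)/2) + 323) = 142*((9/2 - ½*¼) + 323) = 142*((9/2 - ⅛) + 323) = 142*(35/8 + 323) = 142*(2619/8) = 185949/4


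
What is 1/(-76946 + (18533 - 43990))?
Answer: -1/102403 ≈ -9.7653e-6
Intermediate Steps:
1/(-76946 + (18533 - 43990)) = 1/(-76946 - 25457) = 1/(-102403) = -1/102403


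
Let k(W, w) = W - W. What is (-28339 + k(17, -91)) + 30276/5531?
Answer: -156712733/5531 ≈ -28334.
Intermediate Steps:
k(W, w) = 0
(-28339 + k(17, -91)) + 30276/5531 = (-28339 + 0) + 30276/5531 = -28339 + 30276*(1/5531) = -28339 + 30276/5531 = -156712733/5531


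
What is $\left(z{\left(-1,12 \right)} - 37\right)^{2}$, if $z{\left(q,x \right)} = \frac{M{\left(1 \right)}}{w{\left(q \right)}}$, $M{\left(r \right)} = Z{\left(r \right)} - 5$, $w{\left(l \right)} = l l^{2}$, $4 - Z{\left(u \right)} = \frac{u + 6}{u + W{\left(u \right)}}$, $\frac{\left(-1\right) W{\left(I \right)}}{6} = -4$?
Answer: $\frac{797449}{625} \approx 1275.9$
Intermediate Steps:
$W{\left(I \right)} = 24$ ($W{\left(I \right)} = \left(-6\right) \left(-4\right) = 24$)
$Z{\left(u \right)} = 4 - \frac{6 + u}{24 + u}$ ($Z{\left(u \right)} = 4 - \frac{u + 6}{u + 24} = 4 - \frac{6 + u}{24 + u}$)
$w{\left(l \right)} = l^{3}$
$M{\left(r \right)} = -5 + \frac{3 \left(30 + r\right)}{24 + r}$ ($M{\left(r \right)} = \frac{3 \left(30 + r\right)}{24 + r} - 5 = -5 + \frac{3 \left(30 + r\right)}{24 + r}$)
$z{\left(q,x \right)} = - \frac{32}{25 q^{3}}$ ($z{\left(q,x \right)} = \frac{2 \frac{1}{24 + 1} \left(-15 - 1\right)}{q^{3}} = \frac{2 \cdot \frac{1}{25} \left(-15 - 1\right)}{q^{3}} = \frac{2 \cdot \frac{1}{25} \left(-16\right)}{q^{3}} = - \frac{32}{25 q^{3}}$)
$\left(z{\left(-1,12 \right)} - 37\right)^{2} = \left(- \frac{32}{25 \left(-1\right)} - 37\right)^{2} = \left(\left(- \frac{32}{25}\right) \left(-1\right) - 37\right)^{2} = \left(\frac{32}{25} - 37\right)^{2} = \left(- \frac{893}{25}\right)^{2} = \frac{797449}{625}$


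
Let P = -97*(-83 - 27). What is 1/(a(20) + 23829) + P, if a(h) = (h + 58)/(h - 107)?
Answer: 7373130079/691015 ≈ 10670.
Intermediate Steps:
a(h) = (58 + h)/(-107 + h)
P = 10670 (P = -97*(-110) = 10670)
1/(a(20) + 23829) + P = 1/((58 + 20)/(-107 + 20) + 23829) + 10670 = 1/(78/(-87) + 23829) + 10670 = 1/(-1/87*78 + 23829) + 10670 = 1/(-26/29 + 23829) + 10670 = 1/(691015/29) + 10670 = 29/691015 + 10670 = 7373130079/691015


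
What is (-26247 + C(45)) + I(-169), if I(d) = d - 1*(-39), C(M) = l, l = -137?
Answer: -26514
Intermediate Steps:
C(M) = -137
I(d) = 39 + d (I(d) = d + 39 = 39 + d)
(-26247 + C(45)) + I(-169) = (-26247 - 137) + (39 - 169) = -26384 - 130 = -26514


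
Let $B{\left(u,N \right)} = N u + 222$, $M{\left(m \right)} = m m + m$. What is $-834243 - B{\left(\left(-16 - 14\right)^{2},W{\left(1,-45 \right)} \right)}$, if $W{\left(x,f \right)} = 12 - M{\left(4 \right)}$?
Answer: $-827265$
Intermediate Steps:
$M{\left(m \right)} = m + m^{2}$ ($M{\left(m \right)} = m^{2} + m = m + m^{2}$)
$W{\left(x,f \right)} = -8$ ($W{\left(x,f \right)} = 12 - 4 \left(1 + 4\right) = 12 - 4 \cdot 5 = 12 - 20 = -8$)
$B{\left(u,N \right)} = 222 + N u$
$-834243 - B{\left(\left(-16 - 14\right)^{2},W{\left(1,-45 \right)} \right)} = -834243 - \left(222 - 8 \left(-16 - 14\right)^{2}\right) = -834243 - \left(222 - 8 \left(-30\right)^{2}\right) = -834243 - \left(222 - 7200\right) = -834243 - -6978 = -834243 + 6978 = -827265$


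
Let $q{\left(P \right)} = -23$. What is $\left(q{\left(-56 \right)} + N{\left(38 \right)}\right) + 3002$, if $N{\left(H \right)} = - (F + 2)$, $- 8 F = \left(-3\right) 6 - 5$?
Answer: $\frac{23793}{8} \approx 2974.1$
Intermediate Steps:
$F = \frac{23}{8}$ ($F = - \frac{\left(-3\right) 6 - 5}{8} = - \frac{-18 - 5}{8} = \left(- \frac{1}{8}\right) \left(-23\right) = \frac{23}{8} \approx 2.875$)
$N{\left(H \right)} = - \frac{39}{8}$ ($N{\left(H \right)} = - (\frac{23}{8} + 2) = \left(-1\right) \frac{39}{8} = - \frac{39}{8}$)
$\left(q{\left(-56 \right)} + N{\left(38 \right)}\right) + 3002 = \left(-23 - \frac{39}{8}\right) + 3002 = - \frac{223}{8} + 3002 = \frac{23793}{8}$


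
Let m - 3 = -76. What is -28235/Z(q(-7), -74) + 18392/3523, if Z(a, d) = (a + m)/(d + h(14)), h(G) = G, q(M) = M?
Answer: -298342147/14092 ≈ -21171.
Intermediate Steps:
m = -73 (m = 3 - 76 = -73)
Z(a, d) = (-73 + a)/(14 + d) (Z(a, d) = (a - 73)/(d + 14) = (-73 + a)/(14 + d))
-28235/Z(q(-7), -74) + 18392/3523 = -28235*(14 - 74)/(-73 - 7) + 18392/3523 = -28235/(-80/(-60)) + 18392*(1/3523) = -28235/((-1/60*(-80))) + 18392/3523 = -28235/4/3 + 18392/3523 = -28235*3/4 + 18392/3523 = -84705/4 + 18392/3523 = -298342147/14092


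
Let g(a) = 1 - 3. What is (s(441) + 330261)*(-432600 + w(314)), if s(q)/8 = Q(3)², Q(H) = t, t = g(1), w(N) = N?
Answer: -142781039798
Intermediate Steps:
g(a) = -2
t = -2
Q(H) = -2
s(q) = 32 (s(q) = 8*(-2)² = 8*4 = 32)
(s(441) + 330261)*(-432600 + w(314)) = (32 + 330261)*(-432600 + 314) = 330293*(-432286) = -142781039798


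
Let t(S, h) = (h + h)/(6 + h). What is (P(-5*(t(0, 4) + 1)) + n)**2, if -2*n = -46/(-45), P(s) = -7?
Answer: 114244/2025 ≈ 56.417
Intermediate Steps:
t(S, h) = 2*h/(6 + h) (t(S, h) = (2*h)/(6 + h) = 2*h/(6 + h))
n = -23/45 (n = -(-23)/(-45) = -(-23)*(-1)/45 = -1/2*46/45 = -23/45 ≈ -0.51111)
(P(-5*(t(0, 4) + 1)) + n)**2 = (-7 - 23/45)**2 = (-338/45)**2 = 114244/2025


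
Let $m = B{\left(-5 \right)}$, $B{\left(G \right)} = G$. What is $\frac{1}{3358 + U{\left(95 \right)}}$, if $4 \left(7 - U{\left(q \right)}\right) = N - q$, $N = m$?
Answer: $\frac{1}{3390} \approx 0.00029499$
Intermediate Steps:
$m = -5$
$N = -5$
$U{\left(q \right)} = \frac{33}{4} + \frac{q}{4}$ ($U{\left(q \right)} = 7 - \frac{-5 - q}{4} = 7 + \left(\frac{5}{4} + \frac{q}{4}\right) = \frac{33}{4} + \frac{q}{4}$)
$\frac{1}{3358 + U{\left(95 \right)}} = \frac{1}{3358 + \left(\frac{33}{4} + \frac{1}{4} \cdot 95\right)} = \frac{1}{3358 + \left(\frac{33}{4} + \frac{95}{4}\right)} = \frac{1}{3358 + 32} = \frac{1}{3390}$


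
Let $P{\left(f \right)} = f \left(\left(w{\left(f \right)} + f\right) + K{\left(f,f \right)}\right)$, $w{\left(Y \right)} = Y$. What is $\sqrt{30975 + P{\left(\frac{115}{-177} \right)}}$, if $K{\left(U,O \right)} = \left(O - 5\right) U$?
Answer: $\frac{5 \sqrt{1216025745681}}{31329} \approx 175.99$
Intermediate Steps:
$K{\left(U,O \right)} = U \left(-5 + O\right)$ ($K{\left(U,O \right)} = \left(-5 + O\right) U = U \left(-5 + O\right)$)
$P{\left(f \right)} = f \left(2 f + f \left(-5 + f\right)\right)$ ($P{\left(f \right)} = f \left(\left(f + f\right) + f \left(-5 + f\right)\right) = f \left(2 f + f \left(-5 + f\right)\right)$)
$\sqrt{30975 + P{\left(\frac{115}{-177} \right)}} = \sqrt{30975 + \left(\frac{115}{-177}\right)^{2} \left(-3 + \frac{115}{-177}\right)} = \sqrt{30975 + \left(115 \left(- \frac{1}{177}\right)\right)^{2} \left(-3 + 115 \left(- \frac{1}{177}\right)\right)} = \sqrt{30975 + \left(- \frac{115}{177}\right)^{2} \left(-3 - \frac{115}{177}\right)} = \sqrt{30975 + \frac{13225}{31329} \left(- \frac{646}{177}\right)} = \sqrt{30975 - \frac{8543350}{5545233}} = \sqrt{\frac{171755048825}{5545233}} = \frac{5 \sqrt{1216025745681}}{31329}$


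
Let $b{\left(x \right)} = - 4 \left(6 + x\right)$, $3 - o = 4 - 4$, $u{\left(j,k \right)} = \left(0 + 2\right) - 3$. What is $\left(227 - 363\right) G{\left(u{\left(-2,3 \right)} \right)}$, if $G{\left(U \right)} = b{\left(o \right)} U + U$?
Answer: $-4760$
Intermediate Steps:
$u{\left(j,k \right)} = -1$ ($u{\left(j,k \right)} = 2 - 3 = -1$)
$o = 3$ ($o = 3 - \left(4 - 4\right) = 3 - 0 = 3 + 0 = 3$)
$b{\left(x \right)} = -24 - 4 x$
$G{\left(U \right)} = - 35 U$ ($G{\left(U \right)} = \left(-24 - 12\right) U + U = - 36 U + U = - 35 U$)
$\left(227 - 363\right) G{\left(u{\left(-2,3 \right)} \right)} = \left(227 - 363\right) \left(\left(-35\right) \left(-1\right)\right) = \left(-136\right) 35 = -4760$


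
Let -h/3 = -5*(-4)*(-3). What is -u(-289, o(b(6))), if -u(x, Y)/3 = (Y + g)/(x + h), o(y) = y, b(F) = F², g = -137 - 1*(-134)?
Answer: -99/109 ≈ -0.90826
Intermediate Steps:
g = -3 (g = -137 + 134 = -3)
h = 180 (h = -3*(-5*(-4))*(-3) = -60*(-3) = -3*(-60) = 180)
u(x, Y) = -3*(-3 + Y)/(180 + x) (u(x, Y) = -3*(Y - 3)/(x + 180) = -3*(-3 + Y)/(180 + x))
-u(-289, o(b(6))) = -3*(3 - 1*6²)/(180 - 289) = -3*(3 - 1*36)/(-109) = -3*(-1)*(3 - 36)/109 = -3*(-1)*(-33)/109 = -1*99/109 = -99/109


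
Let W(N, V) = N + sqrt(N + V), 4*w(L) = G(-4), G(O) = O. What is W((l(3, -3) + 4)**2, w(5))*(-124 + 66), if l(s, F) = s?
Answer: -2842 - 232*sqrt(3) ≈ -3243.8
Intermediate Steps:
w(L) = -1 (w(L) = (1/4)*(-4) = -1)
W((l(3, -3) + 4)**2, w(5))*(-124 + 66) = ((3 + 4)**2 + sqrt((3 + 4)**2 - 1))*(-124 + 66) = (7**2 + sqrt(7**2 - 1))*(-58) = (49 + sqrt(49 - 1))*(-58) = (49 + sqrt(48))*(-58) = (49 + 4*sqrt(3))*(-58) = -2842 - 232*sqrt(3)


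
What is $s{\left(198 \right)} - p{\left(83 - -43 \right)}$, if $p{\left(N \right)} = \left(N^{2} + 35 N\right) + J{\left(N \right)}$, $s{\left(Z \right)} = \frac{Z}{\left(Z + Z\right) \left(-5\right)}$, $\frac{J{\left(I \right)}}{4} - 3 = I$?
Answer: $- \frac{208021}{10} \approx -20802.0$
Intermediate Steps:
$J{\left(I \right)} = 12 + 4 I$
$s{\left(Z \right)} = - \frac{1}{10}$ ($s{\left(Z \right)} = \frac{Z}{2 Z \left(-5\right)} = \frac{Z}{\left(-10\right) Z} = Z \left(- \frac{1}{10 Z}\right) = - \frac{1}{10}$)
$p{\left(N \right)} = 12 + N^{2} + 39 N$ ($p{\left(N \right)} = \left(N^{2} + 35 N\right) + \left(12 + 4 N\right) = 12 + N^{2} + 39 N$)
$s{\left(198 \right)} - p{\left(83 - -43 \right)} = - \frac{1}{10} - \left(12 + \left(83 - -43\right)^{2} + 39 \left(83 - -43\right)\right) = - \frac{1}{10} - \left(12 + \left(83 + 43\right)^{2} + 39 \left(83 + 43\right)\right) = - \frac{1}{10} - \left(12 + 126^{2} + 39 \cdot 126\right) = - \frac{1}{10} - \left(12 + 15876 + 4914\right) = - \frac{1}{10} - 20802 = - \frac{208021}{10}$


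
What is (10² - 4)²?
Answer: 9216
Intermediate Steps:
(10² - 4)² = (100 - 4)² = 96² = 9216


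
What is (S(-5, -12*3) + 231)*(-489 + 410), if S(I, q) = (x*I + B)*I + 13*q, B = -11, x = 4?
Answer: 6478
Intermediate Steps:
S(I, q) = 13*q + I*(-11 + 4*I) (S(I, q) = (4*I - 11)*I + 13*q = (-11 + 4*I)*I + 13*q = I*(-11 + 4*I) + 13*q = 13*q + I*(-11 + 4*I))
(S(-5, -12*3) + 231)*(-489 + 410) = ((-11*(-5) + 4*(-5)**2 + 13*(-12*3)) + 231)*(-489 + 410) = ((55 + 4*25 + 13*(-36)) + 231)*(-79) = ((55 + 100 - 468) + 231)*(-79) = (-313 + 231)*(-79) = -82*(-79) = 6478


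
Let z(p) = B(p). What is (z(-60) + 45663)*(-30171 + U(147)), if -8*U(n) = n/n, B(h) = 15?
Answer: -5512626591/4 ≈ -1.3782e+9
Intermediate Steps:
z(p) = 15
U(n) = -⅛ (U(n) = -n/(8*n) = -⅛*1 = -⅛)
(z(-60) + 45663)*(-30171 + U(147)) = (15 + 45663)*(-30171 - ⅛) = 45678*(-241369/8) = -5512626591/4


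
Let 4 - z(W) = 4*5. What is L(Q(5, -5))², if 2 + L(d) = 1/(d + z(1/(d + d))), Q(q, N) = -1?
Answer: 1225/289 ≈ 4.2388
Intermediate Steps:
z(W) = -16 (z(W) = 4 - 4*5 = 4 - 1*20 = 4 - 20 = -16)
L(d) = -2 + 1/(-16 + d) (L(d) = -2 + 1/(d - 16) = -2 + 1/(-16 + d))
L(Q(5, -5))² = ((33 - 2*(-1))/(-16 - 1))² = ((33 + 2)/(-17))² = (-1/17*35)² = (-35/17)² = 1225/289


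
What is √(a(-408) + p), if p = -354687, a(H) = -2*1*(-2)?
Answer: I*√354683 ≈ 595.55*I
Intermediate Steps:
a(H) = 4 (a(H) = -2*(-2) = 4)
√(a(-408) + p) = √(4 - 354687) = √(-354683) = I*√354683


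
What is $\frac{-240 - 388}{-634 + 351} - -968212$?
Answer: $\frac{274004624}{283} \approx 9.6821 \cdot 10^{5}$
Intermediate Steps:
$\frac{-240 - 388}{-634 + 351} - -968212 = - \frac{628}{-283} + 968212 = \left(-628\right) \left(- \frac{1}{283}\right) + 968212 = \frac{628}{283} + 968212 = \frac{274004624}{283}$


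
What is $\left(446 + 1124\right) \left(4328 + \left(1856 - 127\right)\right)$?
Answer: $9509490$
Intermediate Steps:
$\left(446 + 1124\right) \left(4328 + \left(1856 - 127\right)\right) = 1570 \left(4328 + 1729\right) = 1570 \cdot 6057 = 9509490$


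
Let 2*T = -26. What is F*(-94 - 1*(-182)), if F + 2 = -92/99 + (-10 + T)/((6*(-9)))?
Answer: -5948/27 ≈ -220.30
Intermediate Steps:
T = -13 (T = (½)*(-26) = -13)
F = -1487/594 (F = -2 + (-92/99 + (-10 - 13)/((6*(-9)))) = -2 + (-92*1/99 - 23/(-54)) = -2 + (-92/99 - 23*(-1/54)) = -2 + (-92/99 + 23/54) = -2 - 299/594 = -1487/594 ≈ -2.5034)
F*(-94 - 1*(-182)) = -1487*(-94 - 1*(-182))/594 = -1487*(-94 + 182)/594 = -1487/594*88 = -5948/27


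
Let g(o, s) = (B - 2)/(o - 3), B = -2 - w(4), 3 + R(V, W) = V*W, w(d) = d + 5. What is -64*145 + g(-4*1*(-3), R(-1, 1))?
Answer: -83533/9 ≈ -9281.4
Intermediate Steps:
w(d) = 5 + d
R(V, W) = -3 + V*W
B = -11 (B = -2 - (5 + 4) = -2 - 1*9 = -2 - 9 = -11)
g(o, s) = -13/(-3 + o) (g(o, s) = (-11 - 2)/(o - 3) = -13/(-3 + o))
-64*145 + g(-4*1*(-3), R(-1, 1)) = -64*145 - 13/(-3 - 4*1*(-3)) = -9280 - 13/(-3 - 4*(-3)) = -9280 - 13/(-3 + 12) = -9280 - 13/9 = -83533/9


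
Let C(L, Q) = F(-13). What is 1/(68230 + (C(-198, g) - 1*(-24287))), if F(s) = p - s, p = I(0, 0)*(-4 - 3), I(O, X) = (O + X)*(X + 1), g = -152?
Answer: 1/92530 ≈ 1.0807e-5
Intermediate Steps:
I(O, X) = (1 + X)*(O + X) (I(O, X) = (O + X)*(1 + X) = (1 + X)*(O + X))
p = 0 (p = (0 + 0 + 0² + 0*0)*(-4 - 3) = (0 + 0 + 0 + 0)*(-7) = 0*(-7) = 0)
F(s) = -s (F(s) = 0 - s = -s)
C(L, Q) = 13 (C(L, Q) = -1*(-13) = 13)
1/(68230 + (C(-198, g) - 1*(-24287))) = 1/(68230 + (13 - 1*(-24287))) = 1/(68230 + (13 + 24287)) = 1/(68230 + 24300) = 1/92530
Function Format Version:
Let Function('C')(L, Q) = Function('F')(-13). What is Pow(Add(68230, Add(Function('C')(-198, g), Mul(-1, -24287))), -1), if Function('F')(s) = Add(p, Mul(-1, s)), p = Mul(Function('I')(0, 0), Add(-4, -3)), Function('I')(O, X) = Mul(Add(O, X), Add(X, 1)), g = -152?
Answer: Rational(1, 92530) ≈ 1.0807e-5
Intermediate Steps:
Function('I')(O, X) = Mul(Add(1, X), Add(O, X)) (Function('I')(O, X) = Mul(Add(O, X), Add(1, X)) = Mul(Add(1, X), Add(O, X)))
p = 0 (p = Mul(Add(0, 0, Pow(0, 2), Mul(0, 0)), Add(-4, -3)) = Mul(Add(0, 0, 0, 0), -7) = Mul(0, -7) = 0)
Function('F')(s) = Mul(-1, s) (Function('F')(s) = Add(0, Mul(-1, s)) = Mul(-1, s))
Function('C')(L, Q) = 13 (Function('C')(L, Q) = Mul(-1, -13) = 13)
Pow(Add(68230, Add(Function('C')(-198, g), Mul(-1, -24287))), -1) = Pow(Add(68230, Add(13, Mul(-1, -24287))), -1) = Pow(Add(68230, Add(13, 24287)), -1) = Pow(Add(68230, 24300), -1) = Pow(92530, -1) = Rational(1, 92530)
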